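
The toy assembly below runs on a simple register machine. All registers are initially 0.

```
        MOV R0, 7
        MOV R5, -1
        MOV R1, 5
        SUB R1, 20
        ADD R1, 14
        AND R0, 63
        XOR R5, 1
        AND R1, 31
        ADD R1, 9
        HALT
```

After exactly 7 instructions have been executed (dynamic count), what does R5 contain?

-2

MOV R0, 7 → R0=7
MOV R5, -1 → R5=-1
MOV R1, 5 → R1=5
SUB R1, 20 → R1=5-20=-15
ADD R1, 14 → R1=(-15)+14=-1
AND R0, 63 → R0=7&63=7
XOR R5, 1 → R5=(-1)^1=-2
After step 7: R5 = -2.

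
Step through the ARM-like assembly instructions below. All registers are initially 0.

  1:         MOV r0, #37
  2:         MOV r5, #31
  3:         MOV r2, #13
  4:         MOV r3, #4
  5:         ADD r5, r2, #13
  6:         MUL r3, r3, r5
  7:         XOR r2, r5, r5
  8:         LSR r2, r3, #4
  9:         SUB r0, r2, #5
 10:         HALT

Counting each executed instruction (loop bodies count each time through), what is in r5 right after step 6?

26

MOV r0, #37 → r0=37
MOV r5, #31 → r5=31
MOV r2, #13 → r2=13
MOV r3, #4 → r3=4
ADD r5, r2, #13 → r5=13+13=26
MUL r3, r3, r5 → r3=4*26=104
After step 6: r5 = 26.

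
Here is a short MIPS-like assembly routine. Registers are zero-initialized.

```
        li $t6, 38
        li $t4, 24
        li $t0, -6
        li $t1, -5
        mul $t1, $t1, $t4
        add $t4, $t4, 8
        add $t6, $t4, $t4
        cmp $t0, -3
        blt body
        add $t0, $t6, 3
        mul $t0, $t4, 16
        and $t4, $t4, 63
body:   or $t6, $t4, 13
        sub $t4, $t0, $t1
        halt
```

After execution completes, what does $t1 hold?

$t6=38
$t4=24
$t0=-6
$t1=-5
$t1=(-5)*24=-120
$t4=24+8=32
$t6=32+32=64
cmp $t0, -3  (cmp -6,-3)
blt body: taken
$t6=32|13=45
$t4=(-6)-(-120)=114
halt.

-120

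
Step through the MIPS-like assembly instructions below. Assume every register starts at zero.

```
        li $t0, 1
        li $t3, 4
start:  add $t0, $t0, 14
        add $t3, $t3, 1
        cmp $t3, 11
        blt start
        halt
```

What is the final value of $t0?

$t0=1
$t3=4
$t0=1+14=15
$t3=4+1=5
cmp $t3, 11  (cmp 5,11)
blt start: taken
$t0=15+14=29
$t3=5+1=6
cmp $t3, 11  (cmp 6,11)
blt start: taken
$t0=29+14=43
$t3=6+1=7
cmp $t3, 11  (cmp 7,11)
blt start: taken
$t0=43+14=57
$t3=7+1=8
cmp $t3, 11  (cmp 8,11)
blt start: taken
$t0=57+14=71
$t3=8+1=9
cmp $t3, 11  (cmp 9,11)
blt start: taken
$t0=71+14=85
$t3=9+1=10
cmp $t3, 11  (cmp 10,11)
blt start: taken
$t0=85+14=99
$t3=10+1=11
cmp $t3, 11  (cmp 11,11)
blt start: not taken
halt.

99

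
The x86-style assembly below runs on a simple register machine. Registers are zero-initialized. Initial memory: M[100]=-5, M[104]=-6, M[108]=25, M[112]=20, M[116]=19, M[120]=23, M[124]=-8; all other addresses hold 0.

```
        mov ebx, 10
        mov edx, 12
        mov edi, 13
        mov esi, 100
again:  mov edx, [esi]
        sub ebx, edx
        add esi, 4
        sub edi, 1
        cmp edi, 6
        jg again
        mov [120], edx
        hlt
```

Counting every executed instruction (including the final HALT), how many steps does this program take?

after mov ebx, 10: ebx=10
after mov edx, 12: edx=12
after mov edi, 13: edi=13
after mov esi, 100: esi=100
after mov edx, [esi]: edx=M[100]=-5
after sub ebx, edx: ebx=10-(-5)=15
after add esi, 4: esi=100+4=104
after sub edi, 1: edi=13-1=12
cmp edi, 6  (cmp 12,6)
jg again: taken
after mov edx, [esi]: edx=M[104]=-6
after sub ebx, edx: ebx=15-(-6)=21
after add esi, 4: esi=104+4=108
after sub edi, 1: edi=12-1=11
cmp edi, 6  (cmp 11,6)
jg again: taken
after mov edx, [esi]: edx=M[108]=25
after sub ebx, edx: ebx=21-25=-4
after add esi, 4: esi=108+4=112
after sub edi, 1: edi=11-1=10
cmp edi, 6  (cmp 10,6)
jg again: taken
after mov edx, [esi]: edx=M[112]=20
after sub ebx, edx: ebx=(-4)-20=-24
after add esi, 4: esi=112+4=116
after sub edi, 1: edi=10-1=9
cmp edi, 6  (cmp 9,6)
jg again: taken
after mov edx, [esi]: edx=M[116]=19
after sub ebx, edx: ebx=(-24)-19=-43
after add esi, 4: esi=116+4=120
after sub edi, 1: edi=9-1=8
cmp edi, 6  (cmp 8,6)
jg again: taken
after mov edx, [esi]: edx=M[120]=23
after sub ebx, edx: ebx=(-43)-23=-66
after add esi, 4: esi=120+4=124
after sub edi, 1: edi=8-1=7
cmp edi, 6  (cmp 7,6)
jg again: taken
after mov edx, [esi]: edx=M[124]=-8
after sub ebx, edx: ebx=(-66)-(-8)=-58
after add esi, 4: esi=124+4=128
after sub edi, 1: edi=7-1=6
cmp edi, 6  (cmp 6,6)
jg again: not taken
mov [120], edx → M[120]=-8
halt.
Total executed instructions: 48.

48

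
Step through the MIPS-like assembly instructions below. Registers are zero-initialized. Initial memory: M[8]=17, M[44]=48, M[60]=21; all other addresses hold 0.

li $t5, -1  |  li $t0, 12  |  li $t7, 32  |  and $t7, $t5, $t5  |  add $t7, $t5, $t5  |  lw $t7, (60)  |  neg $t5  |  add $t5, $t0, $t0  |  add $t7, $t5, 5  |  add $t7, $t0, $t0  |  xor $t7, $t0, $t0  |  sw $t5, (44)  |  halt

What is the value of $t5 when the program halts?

24

$t5=-1
$t0=12
$t7=32
$t7=(-1)&(-1)=-1
$t7=(-1)+(-1)=-2
$t7=M[60]=21
$t5=-(-1)=1
$t5=12+12=24
$t7=24+5=29
$t7=12+12=24
$t7=12^12=0
sw $t5, (44) → M[44]=24
halt.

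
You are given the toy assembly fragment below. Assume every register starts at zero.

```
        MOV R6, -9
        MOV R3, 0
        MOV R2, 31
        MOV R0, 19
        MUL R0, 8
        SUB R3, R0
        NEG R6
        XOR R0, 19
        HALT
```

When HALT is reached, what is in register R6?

R6=-9
R3=0
R2=31
R0=19
R0=19*8=152
R3=0-152=-152
R6=-(-9)=9
R0=152^19=139
halt.

9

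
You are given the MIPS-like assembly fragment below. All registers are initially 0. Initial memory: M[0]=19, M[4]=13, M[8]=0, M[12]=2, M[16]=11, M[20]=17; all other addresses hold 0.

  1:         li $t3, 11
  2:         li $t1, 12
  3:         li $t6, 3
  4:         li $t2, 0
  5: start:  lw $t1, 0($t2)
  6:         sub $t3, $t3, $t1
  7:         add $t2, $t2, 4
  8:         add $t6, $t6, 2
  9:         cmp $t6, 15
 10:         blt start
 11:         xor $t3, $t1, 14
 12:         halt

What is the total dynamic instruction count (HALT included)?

42

li $t3, 11 → $t3=11
li $t1, 12 → $t1=12
li $t6, 3 → $t6=3
li $t2, 0 → $t2=0
lw $t1, 0($t2) → $t1=M[0]=19
sub $t3, $t3, $t1 → $t3=11-19=-8
add $t2, $t2, 4 → $t2=0+4=4
add $t6, $t6, 2 → $t6=3+2=5
cmp $t6, 15  (cmp 5,15)
blt start: taken
lw $t1, 0($t2) → $t1=M[4]=13
sub $t3, $t3, $t1 → $t3=(-8)-13=-21
add $t2, $t2, 4 → $t2=4+4=8
add $t6, $t6, 2 → $t6=5+2=7
cmp $t6, 15  (cmp 7,15)
blt start: taken
lw $t1, 0($t2) → $t1=M[8]=0
sub $t3, $t3, $t1 → $t3=(-21)-0=-21
add $t2, $t2, 4 → $t2=8+4=12
add $t6, $t6, 2 → $t6=7+2=9
cmp $t6, 15  (cmp 9,15)
blt start: taken
lw $t1, 0($t2) → $t1=M[12]=2
sub $t3, $t3, $t1 → $t3=(-21)-2=-23
add $t2, $t2, 4 → $t2=12+4=16
add $t6, $t6, 2 → $t6=9+2=11
cmp $t6, 15  (cmp 11,15)
blt start: taken
lw $t1, 0($t2) → $t1=M[16]=11
sub $t3, $t3, $t1 → $t3=(-23)-11=-34
add $t2, $t2, 4 → $t2=16+4=20
add $t6, $t6, 2 → $t6=11+2=13
cmp $t6, 15  (cmp 13,15)
blt start: taken
lw $t1, 0($t2) → $t1=M[20]=17
sub $t3, $t3, $t1 → $t3=(-34)-17=-51
add $t2, $t2, 4 → $t2=20+4=24
add $t6, $t6, 2 → $t6=13+2=15
cmp $t6, 15  (cmp 15,15)
blt start: not taken
xor $t3, $t1, 14 → $t3=17^14=31
halt.
Total executed instructions: 42.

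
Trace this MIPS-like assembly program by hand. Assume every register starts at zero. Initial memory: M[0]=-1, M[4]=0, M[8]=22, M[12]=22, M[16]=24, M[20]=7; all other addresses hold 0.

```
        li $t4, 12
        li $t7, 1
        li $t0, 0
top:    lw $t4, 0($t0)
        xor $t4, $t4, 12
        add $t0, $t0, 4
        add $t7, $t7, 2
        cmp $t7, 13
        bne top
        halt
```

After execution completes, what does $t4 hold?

11

li $t4, 12 → $t4=12
li $t7, 1 → $t7=1
li $t0, 0 → $t0=0
lw $t4, 0($t0) → $t4=M[0]=-1
xor $t4, $t4, 12 → $t4=(-1)^12=-13
add $t0, $t0, 4 → $t0=0+4=4
add $t7, $t7, 2 → $t7=1+2=3
cmp $t7, 13  (cmp 3,13)
bne top: taken
lw $t4, 0($t0) → $t4=M[4]=0
xor $t4, $t4, 12 → $t4=0^12=12
add $t0, $t0, 4 → $t0=4+4=8
add $t7, $t7, 2 → $t7=3+2=5
cmp $t7, 13  (cmp 5,13)
bne top: taken
lw $t4, 0($t0) → $t4=M[8]=22
xor $t4, $t4, 12 → $t4=22^12=26
add $t0, $t0, 4 → $t0=8+4=12
add $t7, $t7, 2 → $t7=5+2=7
cmp $t7, 13  (cmp 7,13)
bne top: taken
lw $t4, 0($t0) → $t4=M[12]=22
xor $t4, $t4, 12 → $t4=22^12=26
add $t0, $t0, 4 → $t0=12+4=16
add $t7, $t7, 2 → $t7=7+2=9
cmp $t7, 13  (cmp 9,13)
bne top: taken
lw $t4, 0($t0) → $t4=M[16]=24
xor $t4, $t4, 12 → $t4=24^12=20
add $t0, $t0, 4 → $t0=16+4=20
add $t7, $t7, 2 → $t7=9+2=11
cmp $t7, 13  (cmp 11,13)
bne top: taken
lw $t4, 0($t0) → $t4=M[20]=7
xor $t4, $t4, 12 → $t4=7^12=11
add $t0, $t0, 4 → $t0=20+4=24
add $t7, $t7, 2 → $t7=11+2=13
cmp $t7, 13  (cmp 13,13)
bne top: not taken
halt.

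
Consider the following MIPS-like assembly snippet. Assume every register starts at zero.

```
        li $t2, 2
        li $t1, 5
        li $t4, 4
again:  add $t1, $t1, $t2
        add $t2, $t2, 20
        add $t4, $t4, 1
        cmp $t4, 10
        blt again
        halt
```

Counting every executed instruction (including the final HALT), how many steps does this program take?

34

after li $t2, 2: $t2=2
after li $t1, 5: $t1=5
after li $t4, 4: $t4=4
after add $t1, $t1, $t2: $t1=5+2=7
after add $t2, $t2, 20: $t2=2+20=22
after add $t4, $t4, 1: $t4=4+1=5
cmp $t4, 10  (cmp 5,10)
blt again: taken
after add $t1, $t1, $t2: $t1=7+22=29
after add $t2, $t2, 20: $t2=22+20=42
after add $t4, $t4, 1: $t4=5+1=6
cmp $t4, 10  (cmp 6,10)
blt again: taken
after add $t1, $t1, $t2: $t1=29+42=71
after add $t2, $t2, 20: $t2=42+20=62
after add $t4, $t4, 1: $t4=6+1=7
cmp $t4, 10  (cmp 7,10)
blt again: taken
after add $t1, $t1, $t2: $t1=71+62=133
after add $t2, $t2, 20: $t2=62+20=82
after add $t4, $t4, 1: $t4=7+1=8
cmp $t4, 10  (cmp 8,10)
blt again: taken
after add $t1, $t1, $t2: $t1=133+82=215
after add $t2, $t2, 20: $t2=82+20=102
after add $t4, $t4, 1: $t4=8+1=9
cmp $t4, 10  (cmp 9,10)
blt again: taken
after add $t1, $t1, $t2: $t1=215+102=317
after add $t2, $t2, 20: $t2=102+20=122
after add $t4, $t4, 1: $t4=9+1=10
cmp $t4, 10  (cmp 10,10)
blt again: not taken
halt.
Total executed instructions: 34.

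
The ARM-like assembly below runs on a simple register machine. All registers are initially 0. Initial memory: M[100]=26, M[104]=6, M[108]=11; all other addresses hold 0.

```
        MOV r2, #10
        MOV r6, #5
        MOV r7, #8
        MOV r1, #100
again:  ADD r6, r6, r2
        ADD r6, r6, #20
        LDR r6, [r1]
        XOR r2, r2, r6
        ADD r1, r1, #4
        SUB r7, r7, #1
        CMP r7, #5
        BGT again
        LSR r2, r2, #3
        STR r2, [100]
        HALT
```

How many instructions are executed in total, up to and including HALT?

31

after MOV r2, #10: r2=10
after MOV r6, #5: r6=5
after MOV r7, #8: r7=8
after MOV r1, #100: r1=100
after ADD r6, r6, r2: r6=5+10=15
after ADD r6, r6, #20: r6=15+20=35
after LDR r6, [r1]: r6=M[100]=26
after XOR r2, r2, r6: r2=10^26=16
after ADD r1, r1, #4: r1=100+4=104
after SUB r7, r7, #1: r7=8-1=7
CMP r7, #5  (cmp 7,5)
BGT again: taken
after ADD r6, r6, r2: r6=26+16=42
after ADD r6, r6, #20: r6=42+20=62
after LDR r6, [r1]: r6=M[104]=6
after XOR r2, r2, r6: r2=16^6=22
after ADD r1, r1, #4: r1=104+4=108
after SUB r7, r7, #1: r7=7-1=6
CMP r7, #5  (cmp 6,5)
BGT again: taken
after ADD r6, r6, r2: r6=6+22=28
after ADD r6, r6, #20: r6=28+20=48
after LDR r6, [r1]: r6=M[108]=11
after XOR r2, r2, r6: r2=22^11=29
after ADD r1, r1, #4: r1=108+4=112
after SUB r7, r7, #1: r7=6-1=5
CMP r7, #5  (cmp 5,5)
BGT again: not taken
after LSR r2, r2, #3: r2=29>>3=3
STR r2, [100] → M[100]=3
halt.
Total executed instructions: 31.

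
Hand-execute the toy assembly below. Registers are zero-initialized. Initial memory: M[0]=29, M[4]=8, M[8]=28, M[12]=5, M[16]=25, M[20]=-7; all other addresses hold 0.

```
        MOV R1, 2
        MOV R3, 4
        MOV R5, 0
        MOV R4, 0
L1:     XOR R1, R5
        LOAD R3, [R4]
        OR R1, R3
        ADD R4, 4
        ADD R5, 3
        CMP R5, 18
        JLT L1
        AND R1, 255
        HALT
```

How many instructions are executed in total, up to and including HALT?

after MOV R1, 2: R1=2
after MOV R3, 4: R3=4
after MOV R5, 0: R5=0
after MOV R4, 0: R4=0
after XOR R1, R5: R1=2^0=2
after LOAD R3, [R4]: R3=M[0]=29
after OR R1, R3: R1=2|29=31
after ADD R4, 4: R4=0+4=4
after ADD R5, 3: R5=0+3=3
CMP R5, 18  (cmp 3,18)
JLT L1: taken
after XOR R1, R5: R1=31^3=28
after LOAD R3, [R4]: R3=M[4]=8
after OR R1, R3: R1=28|8=28
after ADD R4, 4: R4=4+4=8
after ADD R5, 3: R5=3+3=6
CMP R5, 18  (cmp 6,18)
JLT L1: taken
after XOR R1, R5: R1=28^6=26
after LOAD R3, [R4]: R3=M[8]=28
after OR R1, R3: R1=26|28=30
after ADD R4, 4: R4=8+4=12
after ADD R5, 3: R5=6+3=9
CMP R5, 18  (cmp 9,18)
JLT L1: taken
after XOR R1, R5: R1=30^9=23
after LOAD R3, [R4]: R3=M[12]=5
after OR R1, R3: R1=23|5=23
after ADD R4, 4: R4=12+4=16
after ADD R5, 3: R5=9+3=12
CMP R5, 18  (cmp 12,18)
JLT L1: taken
after XOR R1, R5: R1=23^12=27
after LOAD R3, [R4]: R3=M[16]=25
after OR R1, R3: R1=27|25=27
after ADD R4, 4: R4=16+4=20
after ADD R5, 3: R5=12+3=15
CMP R5, 18  (cmp 15,18)
JLT L1: taken
after XOR R1, R5: R1=27^15=20
after LOAD R3, [R4]: R3=M[20]=-7
after OR R1, R3: R1=20|(-7)=-3
after ADD R4, 4: R4=20+4=24
after ADD R5, 3: R5=15+3=18
CMP R5, 18  (cmp 18,18)
JLT L1: not taken
after AND R1, 255: R1=(-3)&255=253
halt.
Total executed instructions: 48.

48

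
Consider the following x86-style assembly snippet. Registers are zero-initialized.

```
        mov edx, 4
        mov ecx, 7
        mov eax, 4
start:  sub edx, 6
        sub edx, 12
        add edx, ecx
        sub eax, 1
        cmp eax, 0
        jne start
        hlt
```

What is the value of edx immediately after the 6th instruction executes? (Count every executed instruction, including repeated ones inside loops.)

-7

mov edx, 4 → edx=4
mov ecx, 7 → ecx=7
mov eax, 4 → eax=4
sub edx, 6 → edx=4-6=-2
sub edx, 12 → edx=(-2)-12=-14
add edx, ecx → edx=(-14)+7=-7
After step 6: edx = -7.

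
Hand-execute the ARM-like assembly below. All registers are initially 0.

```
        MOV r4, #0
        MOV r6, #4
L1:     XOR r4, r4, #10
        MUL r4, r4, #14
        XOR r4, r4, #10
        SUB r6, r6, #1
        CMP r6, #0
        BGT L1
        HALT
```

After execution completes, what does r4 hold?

384170

r4=0
r6=4
r4=0^10=10
r4=10*14=140
r4=140^10=134
r6=4-1=3
CMP r6, #0  (cmp 3,0)
BGT L1: taken
r4=134^10=140
r4=140*14=1960
r4=1960^10=1954
r6=3-1=2
CMP r6, #0  (cmp 2,0)
BGT L1: taken
r4=1954^10=1960
r4=1960*14=27440
r4=27440^10=27450
r6=2-1=1
CMP r6, #0  (cmp 1,0)
BGT L1: taken
r4=27450^10=27440
r4=27440*14=384160
r4=384160^10=384170
r6=1-1=0
CMP r6, #0  (cmp 0,0)
BGT L1: not taken
halt.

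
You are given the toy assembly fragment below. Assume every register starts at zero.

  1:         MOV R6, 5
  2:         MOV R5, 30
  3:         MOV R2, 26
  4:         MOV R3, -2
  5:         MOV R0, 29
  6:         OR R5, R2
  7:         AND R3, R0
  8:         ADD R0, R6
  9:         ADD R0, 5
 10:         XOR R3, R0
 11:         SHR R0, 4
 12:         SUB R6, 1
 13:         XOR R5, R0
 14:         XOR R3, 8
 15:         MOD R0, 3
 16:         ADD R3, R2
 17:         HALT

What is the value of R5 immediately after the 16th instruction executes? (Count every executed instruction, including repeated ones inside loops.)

28

R6=5
R5=30
R2=26
R3=-2
R0=29
R5=30|26=30
R3=(-2)&29=28
R0=29+5=34
R0=34+5=39
R3=28^39=59
R0=39>>4=2
R6=5-1=4
R5=30^2=28
R3=59^8=51
R0=2%3=2
R3=51+26=77
After step 16: R5 = 28.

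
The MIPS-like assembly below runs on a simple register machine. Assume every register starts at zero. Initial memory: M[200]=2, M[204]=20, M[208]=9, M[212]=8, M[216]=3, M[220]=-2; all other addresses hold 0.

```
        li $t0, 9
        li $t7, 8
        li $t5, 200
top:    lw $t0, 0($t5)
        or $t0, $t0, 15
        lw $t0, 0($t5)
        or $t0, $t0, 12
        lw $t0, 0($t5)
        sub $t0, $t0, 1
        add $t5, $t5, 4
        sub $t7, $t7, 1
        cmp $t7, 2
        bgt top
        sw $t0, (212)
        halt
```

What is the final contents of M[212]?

li $t0, 9 → $t0=9
li $t7, 8 → $t7=8
li $t5, 200 → $t5=200
lw $t0, 0($t5) → $t0=M[200]=2
or $t0, $t0, 15 → $t0=2|15=15
lw $t0, 0($t5) → $t0=M[200]=2
or $t0, $t0, 12 → $t0=2|12=14
lw $t0, 0($t5) → $t0=M[200]=2
sub $t0, $t0, 1 → $t0=2-1=1
add $t5, $t5, 4 → $t5=200+4=204
sub $t7, $t7, 1 → $t7=8-1=7
cmp $t7, 2  (cmp 7,2)
bgt top: taken
lw $t0, 0($t5) → $t0=M[204]=20
or $t0, $t0, 15 → $t0=20|15=31
lw $t0, 0($t5) → $t0=M[204]=20
or $t0, $t0, 12 → $t0=20|12=28
lw $t0, 0($t5) → $t0=M[204]=20
sub $t0, $t0, 1 → $t0=20-1=19
add $t5, $t5, 4 → $t5=204+4=208
sub $t7, $t7, 1 → $t7=7-1=6
cmp $t7, 2  (cmp 6,2)
bgt top: taken
lw $t0, 0($t5) → $t0=M[208]=9
or $t0, $t0, 15 → $t0=9|15=15
lw $t0, 0($t5) → $t0=M[208]=9
or $t0, $t0, 12 → $t0=9|12=13
lw $t0, 0($t5) → $t0=M[208]=9
sub $t0, $t0, 1 → $t0=9-1=8
add $t5, $t5, 4 → $t5=208+4=212
sub $t7, $t7, 1 → $t7=6-1=5
cmp $t7, 2  (cmp 5,2)
bgt top: taken
lw $t0, 0($t5) → $t0=M[212]=8
or $t0, $t0, 15 → $t0=8|15=15
lw $t0, 0($t5) → $t0=M[212]=8
or $t0, $t0, 12 → $t0=8|12=12
lw $t0, 0($t5) → $t0=M[212]=8
sub $t0, $t0, 1 → $t0=8-1=7
add $t5, $t5, 4 → $t5=212+4=216
sub $t7, $t7, 1 → $t7=5-1=4
cmp $t7, 2  (cmp 4,2)
bgt top: taken
lw $t0, 0($t5) → $t0=M[216]=3
or $t0, $t0, 15 → $t0=3|15=15
lw $t0, 0($t5) → $t0=M[216]=3
or $t0, $t0, 12 → $t0=3|12=15
lw $t0, 0($t5) → $t0=M[216]=3
sub $t0, $t0, 1 → $t0=3-1=2
add $t5, $t5, 4 → $t5=216+4=220
sub $t7, $t7, 1 → $t7=4-1=3
cmp $t7, 2  (cmp 3,2)
bgt top: taken
lw $t0, 0($t5) → $t0=M[220]=-2
or $t0, $t0, 15 → $t0=(-2)|15=-1
lw $t0, 0($t5) → $t0=M[220]=-2
or $t0, $t0, 12 → $t0=(-2)|12=-2
lw $t0, 0($t5) → $t0=M[220]=-2
sub $t0, $t0, 1 → $t0=(-2)-1=-3
add $t5, $t5, 4 → $t5=220+4=224
sub $t7, $t7, 1 → $t7=3-1=2
cmp $t7, 2  (cmp 2,2)
bgt top: not taken
sw $t0, (212) → M[212]=-3
halt.

-3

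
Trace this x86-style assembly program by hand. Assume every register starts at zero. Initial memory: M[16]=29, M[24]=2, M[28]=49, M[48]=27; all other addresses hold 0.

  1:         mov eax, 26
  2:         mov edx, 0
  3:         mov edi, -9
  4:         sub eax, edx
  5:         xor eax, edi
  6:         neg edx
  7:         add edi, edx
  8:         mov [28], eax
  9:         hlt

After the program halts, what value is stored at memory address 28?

-19

after mov eax, 26: eax=26
after mov edx, 0: edx=0
after mov edi, -9: edi=-9
after sub eax, edx: eax=26-0=26
after xor eax, edi: eax=26^(-9)=-19
after neg edx: edx=-(0)=0
after add edi, edx: edi=(-9)+0=-9
mov [28], eax → M[28]=-19
halt.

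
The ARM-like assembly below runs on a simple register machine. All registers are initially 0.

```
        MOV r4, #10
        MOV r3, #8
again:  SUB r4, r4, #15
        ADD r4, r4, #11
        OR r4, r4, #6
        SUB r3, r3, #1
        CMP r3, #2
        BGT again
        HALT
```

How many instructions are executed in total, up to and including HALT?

r4=10
r3=8
r4=10-15=-5
r4=(-5)+11=6
r4=6|6=6
r3=8-1=7
CMP r3, #2  (cmp 7,2)
BGT again: taken
r4=6-15=-9
r4=(-9)+11=2
r4=2|6=6
r3=7-1=6
CMP r3, #2  (cmp 6,2)
BGT again: taken
r4=6-15=-9
r4=(-9)+11=2
r4=2|6=6
r3=6-1=5
CMP r3, #2  (cmp 5,2)
BGT again: taken
r4=6-15=-9
r4=(-9)+11=2
r4=2|6=6
r3=5-1=4
CMP r3, #2  (cmp 4,2)
BGT again: taken
r4=6-15=-9
r4=(-9)+11=2
r4=2|6=6
r3=4-1=3
CMP r3, #2  (cmp 3,2)
BGT again: taken
r4=6-15=-9
r4=(-9)+11=2
r4=2|6=6
r3=3-1=2
CMP r3, #2  (cmp 2,2)
BGT again: not taken
halt.
Total executed instructions: 39.

39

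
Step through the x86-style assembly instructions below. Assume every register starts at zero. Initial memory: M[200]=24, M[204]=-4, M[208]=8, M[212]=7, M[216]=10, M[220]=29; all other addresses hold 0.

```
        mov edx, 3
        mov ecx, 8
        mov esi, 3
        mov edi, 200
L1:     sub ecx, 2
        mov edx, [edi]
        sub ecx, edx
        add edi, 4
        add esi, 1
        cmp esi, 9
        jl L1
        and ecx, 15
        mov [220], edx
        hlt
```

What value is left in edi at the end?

224

mov edx, 3 → edx=3
mov ecx, 8 → ecx=8
mov esi, 3 → esi=3
mov edi, 200 → edi=200
sub ecx, 2 → ecx=8-2=6
mov edx, [edi] → edx=M[200]=24
sub ecx, edx → ecx=6-24=-18
add edi, 4 → edi=200+4=204
add esi, 1 → esi=3+1=4
cmp esi, 9  (cmp 4,9)
jl L1: taken
sub ecx, 2 → ecx=(-18)-2=-20
mov edx, [edi] → edx=M[204]=-4
sub ecx, edx → ecx=(-20)-(-4)=-16
add edi, 4 → edi=204+4=208
add esi, 1 → esi=4+1=5
cmp esi, 9  (cmp 5,9)
jl L1: taken
sub ecx, 2 → ecx=(-16)-2=-18
mov edx, [edi] → edx=M[208]=8
sub ecx, edx → ecx=(-18)-8=-26
add edi, 4 → edi=208+4=212
add esi, 1 → esi=5+1=6
cmp esi, 9  (cmp 6,9)
jl L1: taken
sub ecx, 2 → ecx=(-26)-2=-28
mov edx, [edi] → edx=M[212]=7
sub ecx, edx → ecx=(-28)-7=-35
add edi, 4 → edi=212+4=216
add esi, 1 → esi=6+1=7
cmp esi, 9  (cmp 7,9)
jl L1: taken
sub ecx, 2 → ecx=(-35)-2=-37
mov edx, [edi] → edx=M[216]=10
sub ecx, edx → ecx=(-37)-10=-47
add edi, 4 → edi=216+4=220
add esi, 1 → esi=7+1=8
cmp esi, 9  (cmp 8,9)
jl L1: taken
sub ecx, 2 → ecx=(-47)-2=-49
mov edx, [edi] → edx=M[220]=29
sub ecx, edx → ecx=(-49)-29=-78
add edi, 4 → edi=220+4=224
add esi, 1 → esi=8+1=9
cmp esi, 9  (cmp 9,9)
jl L1: not taken
and ecx, 15 → ecx=(-78)&15=2
mov [220], edx → M[220]=29
halt.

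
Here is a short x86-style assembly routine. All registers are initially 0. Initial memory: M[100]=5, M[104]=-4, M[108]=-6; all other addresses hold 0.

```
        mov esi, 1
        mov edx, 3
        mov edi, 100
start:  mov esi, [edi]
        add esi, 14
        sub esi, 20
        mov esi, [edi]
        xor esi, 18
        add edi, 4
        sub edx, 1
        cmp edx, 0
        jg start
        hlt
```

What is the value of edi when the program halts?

112

esi=1
edx=3
edi=100
esi=M[100]=5
esi=5+14=19
esi=19-20=-1
esi=M[100]=5
esi=5^18=23
edi=100+4=104
edx=3-1=2
cmp edx, 0  (cmp 2,0)
jg start: taken
esi=M[104]=-4
esi=(-4)+14=10
esi=10-20=-10
esi=M[104]=-4
esi=(-4)^18=-18
edi=104+4=108
edx=2-1=1
cmp edx, 0  (cmp 1,0)
jg start: taken
esi=M[108]=-6
esi=(-6)+14=8
esi=8-20=-12
esi=M[108]=-6
esi=(-6)^18=-24
edi=108+4=112
edx=1-1=0
cmp edx, 0  (cmp 0,0)
jg start: not taken
halt.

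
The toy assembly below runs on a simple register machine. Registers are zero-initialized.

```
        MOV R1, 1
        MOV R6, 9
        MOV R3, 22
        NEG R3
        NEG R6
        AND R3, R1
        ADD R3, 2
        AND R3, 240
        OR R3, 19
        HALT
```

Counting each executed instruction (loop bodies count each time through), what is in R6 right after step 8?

-9

after MOV R1, 1: R1=1
after MOV R6, 9: R6=9
after MOV R3, 22: R3=22
after NEG R3: R3=-(22)=-22
after NEG R6: R6=-(9)=-9
after AND R3, R1: R3=(-22)&1=0
after ADD R3, 2: R3=0+2=2
after AND R3, 240: R3=2&240=0
After step 8: R6 = -9.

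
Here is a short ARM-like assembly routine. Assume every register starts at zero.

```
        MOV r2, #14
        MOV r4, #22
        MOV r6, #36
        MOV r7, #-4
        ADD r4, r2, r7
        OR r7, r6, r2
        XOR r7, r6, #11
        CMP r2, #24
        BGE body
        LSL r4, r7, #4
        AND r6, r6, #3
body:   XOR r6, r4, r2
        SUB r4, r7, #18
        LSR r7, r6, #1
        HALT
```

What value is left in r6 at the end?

766

r2=14
r4=22
r6=36
r7=-4
r4=14+(-4)=10
r7=36|14=46
r7=36^11=47
CMP r2, #24  (cmp 14,24)
BGE body: not taken
r4=47<<4=752
r6=36&3=0
r6=752^14=766
r4=47-18=29
r7=766>>1=383
halt.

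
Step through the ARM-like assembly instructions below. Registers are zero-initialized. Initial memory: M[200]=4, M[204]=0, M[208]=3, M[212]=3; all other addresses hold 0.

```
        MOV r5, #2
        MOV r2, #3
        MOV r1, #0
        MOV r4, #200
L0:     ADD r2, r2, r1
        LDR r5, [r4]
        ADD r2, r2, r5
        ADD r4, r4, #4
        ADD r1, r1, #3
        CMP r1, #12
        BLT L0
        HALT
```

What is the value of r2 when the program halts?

r5=2
r2=3
r1=0
r4=200
r2=3+0=3
r5=M[200]=4
r2=3+4=7
r4=200+4=204
r1=0+3=3
CMP r1, #12  (cmp 3,12)
BLT L0: taken
r2=7+3=10
r5=M[204]=0
r2=10+0=10
r4=204+4=208
r1=3+3=6
CMP r1, #12  (cmp 6,12)
BLT L0: taken
r2=10+6=16
r5=M[208]=3
r2=16+3=19
r4=208+4=212
r1=6+3=9
CMP r1, #12  (cmp 9,12)
BLT L0: taken
r2=19+9=28
r5=M[212]=3
r2=28+3=31
r4=212+4=216
r1=9+3=12
CMP r1, #12  (cmp 12,12)
BLT L0: not taken
halt.

31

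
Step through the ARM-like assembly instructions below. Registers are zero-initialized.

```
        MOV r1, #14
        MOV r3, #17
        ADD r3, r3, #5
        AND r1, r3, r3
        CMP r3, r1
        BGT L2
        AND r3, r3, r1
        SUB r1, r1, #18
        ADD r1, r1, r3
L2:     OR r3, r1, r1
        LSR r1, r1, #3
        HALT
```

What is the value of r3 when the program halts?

26

MOV r1, #14 → r1=14
MOV r3, #17 → r3=17
ADD r3, r3, #5 → r3=17+5=22
AND r1, r3, r3 → r1=22&22=22
CMP r3, r1  (cmp 22,22)
BGT L2: not taken
AND r3, r3, r1 → r3=22&22=22
SUB r1, r1, #18 → r1=22-18=4
ADD r1, r1, r3 → r1=4+22=26
OR r3, r1, r1 → r3=26|26=26
LSR r1, r1, #3 → r1=26>>3=3
halt.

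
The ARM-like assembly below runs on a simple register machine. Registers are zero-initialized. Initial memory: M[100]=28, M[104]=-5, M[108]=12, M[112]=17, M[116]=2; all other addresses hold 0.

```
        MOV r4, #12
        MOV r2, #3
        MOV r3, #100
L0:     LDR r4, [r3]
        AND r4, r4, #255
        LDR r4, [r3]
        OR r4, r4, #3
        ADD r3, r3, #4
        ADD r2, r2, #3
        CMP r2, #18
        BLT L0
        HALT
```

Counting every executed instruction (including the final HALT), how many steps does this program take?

after MOV r4, #12: r4=12
after MOV r2, #3: r2=3
after MOV r3, #100: r3=100
after LDR r4, [r3]: r4=M[100]=28
after AND r4, r4, #255: r4=28&255=28
after LDR r4, [r3]: r4=M[100]=28
after OR r4, r4, #3: r4=28|3=31
after ADD r3, r3, #4: r3=100+4=104
after ADD r2, r2, #3: r2=3+3=6
CMP r2, #18  (cmp 6,18)
BLT L0: taken
after LDR r4, [r3]: r4=M[104]=-5
after AND r4, r4, #255: r4=(-5)&255=251
after LDR r4, [r3]: r4=M[104]=-5
after OR r4, r4, #3: r4=(-5)|3=-5
after ADD r3, r3, #4: r3=104+4=108
after ADD r2, r2, #3: r2=6+3=9
CMP r2, #18  (cmp 9,18)
BLT L0: taken
after LDR r4, [r3]: r4=M[108]=12
after AND r4, r4, #255: r4=12&255=12
after LDR r4, [r3]: r4=M[108]=12
after OR r4, r4, #3: r4=12|3=15
after ADD r3, r3, #4: r3=108+4=112
after ADD r2, r2, #3: r2=9+3=12
CMP r2, #18  (cmp 12,18)
BLT L0: taken
after LDR r4, [r3]: r4=M[112]=17
after AND r4, r4, #255: r4=17&255=17
after LDR r4, [r3]: r4=M[112]=17
after OR r4, r4, #3: r4=17|3=19
after ADD r3, r3, #4: r3=112+4=116
after ADD r2, r2, #3: r2=12+3=15
CMP r2, #18  (cmp 15,18)
BLT L0: taken
after LDR r4, [r3]: r4=M[116]=2
after AND r4, r4, #255: r4=2&255=2
after LDR r4, [r3]: r4=M[116]=2
after OR r4, r4, #3: r4=2|3=3
after ADD r3, r3, #4: r3=116+4=120
after ADD r2, r2, #3: r2=15+3=18
CMP r2, #18  (cmp 18,18)
BLT L0: not taken
halt.
Total executed instructions: 44.

44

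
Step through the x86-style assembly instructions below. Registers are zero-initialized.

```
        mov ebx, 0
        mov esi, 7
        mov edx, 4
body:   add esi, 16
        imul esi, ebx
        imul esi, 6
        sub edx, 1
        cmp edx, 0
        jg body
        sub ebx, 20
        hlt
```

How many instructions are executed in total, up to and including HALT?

29

ebx=0
esi=7
edx=4
esi=7+16=23
esi=23*0=0
esi=0*6=0
edx=4-1=3
cmp edx, 0  (cmp 3,0)
jg body: taken
esi=0+16=16
esi=16*0=0
esi=0*6=0
edx=3-1=2
cmp edx, 0  (cmp 2,0)
jg body: taken
esi=0+16=16
esi=16*0=0
esi=0*6=0
edx=2-1=1
cmp edx, 0  (cmp 1,0)
jg body: taken
esi=0+16=16
esi=16*0=0
esi=0*6=0
edx=1-1=0
cmp edx, 0  (cmp 0,0)
jg body: not taken
ebx=0-20=-20
halt.
Total executed instructions: 29.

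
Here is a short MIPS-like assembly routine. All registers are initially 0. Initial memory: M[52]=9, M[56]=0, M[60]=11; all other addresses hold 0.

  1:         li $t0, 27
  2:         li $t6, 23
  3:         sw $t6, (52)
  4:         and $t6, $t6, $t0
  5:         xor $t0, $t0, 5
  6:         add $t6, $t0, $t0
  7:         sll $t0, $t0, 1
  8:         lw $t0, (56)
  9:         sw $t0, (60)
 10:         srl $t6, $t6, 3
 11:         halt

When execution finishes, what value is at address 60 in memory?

li $t0, 27 → $t0=27
li $t6, 23 → $t6=23
sw $t6, (52) → M[52]=23
and $t6, $t6, $t0 → $t6=23&27=19
xor $t0, $t0, 5 → $t0=27^5=30
add $t6, $t0, $t0 → $t6=30+30=60
sll $t0, $t0, 1 → $t0=30<<1=60
lw $t0, (56) → $t0=M[56]=0
sw $t0, (60) → M[60]=0
srl $t6, $t6, 3 → $t6=60>>3=7
halt.

0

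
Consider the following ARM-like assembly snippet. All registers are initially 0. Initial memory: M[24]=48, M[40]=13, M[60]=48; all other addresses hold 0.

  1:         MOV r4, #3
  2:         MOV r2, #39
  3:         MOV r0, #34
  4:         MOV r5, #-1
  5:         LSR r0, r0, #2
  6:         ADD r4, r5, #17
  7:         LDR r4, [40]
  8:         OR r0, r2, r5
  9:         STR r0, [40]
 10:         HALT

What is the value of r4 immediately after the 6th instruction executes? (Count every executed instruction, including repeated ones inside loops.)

after MOV r4, #3: r4=3
after MOV r2, #39: r2=39
after MOV r0, #34: r0=34
after MOV r5, #-1: r5=-1
after LSR r0, r0, #2: r0=34>>2=8
after ADD r4, r5, #17: r4=(-1)+17=16
After step 6: r4 = 16.

16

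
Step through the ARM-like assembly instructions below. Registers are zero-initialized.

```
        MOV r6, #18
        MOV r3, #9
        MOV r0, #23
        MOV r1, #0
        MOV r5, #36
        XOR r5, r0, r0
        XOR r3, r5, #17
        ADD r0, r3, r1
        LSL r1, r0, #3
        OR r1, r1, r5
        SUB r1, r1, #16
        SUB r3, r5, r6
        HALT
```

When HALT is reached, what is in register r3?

-18

after MOV r6, #18: r6=18
after MOV r3, #9: r3=9
after MOV r0, #23: r0=23
after MOV r1, #0: r1=0
after MOV r5, #36: r5=36
after XOR r5, r0, r0: r5=23^23=0
after XOR r3, r5, #17: r3=0^17=17
after ADD r0, r3, r1: r0=17+0=17
after LSL r1, r0, #3: r1=17<<3=136
after OR r1, r1, r5: r1=136|0=136
after SUB r1, r1, #16: r1=136-16=120
after SUB r3, r5, r6: r3=0-18=-18
halt.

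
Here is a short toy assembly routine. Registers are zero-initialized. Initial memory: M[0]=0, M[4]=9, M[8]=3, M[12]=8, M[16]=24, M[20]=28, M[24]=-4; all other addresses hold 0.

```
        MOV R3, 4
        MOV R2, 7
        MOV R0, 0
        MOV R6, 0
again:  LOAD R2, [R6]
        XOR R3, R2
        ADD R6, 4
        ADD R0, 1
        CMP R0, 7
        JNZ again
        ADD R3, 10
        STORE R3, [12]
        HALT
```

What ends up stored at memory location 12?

R3=4
R2=7
R0=0
R6=0
R2=M[0]=0
R3=4^0=4
R6=0+4=4
R0=0+1=1
CMP R0, 7  (cmp 1,7)
JNZ again: taken
R2=M[4]=9
R3=4^9=13
R6=4+4=8
R0=1+1=2
CMP R0, 7  (cmp 2,7)
JNZ again: taken
R2=M[8]=3
R3=13^3=14
R6=8+4=12
R0=2+1=3
CMP R0, 7  (cmp 3,7)
JNZ again: taken
R2=M[12]=8
R3=14^8=6
R6=12+4=16
R0=3+1=4
CMP R0, 7  (cmp 4,7)
JNZ again: taken
R2=M[16]=24
R3=6^24=30
R6=16+4=20
R0=4+1=5
CMP R0, 7  (cmp 5,7)
JNZ again: taken
R2=M[20]=28
R3=30^28=2
R6=20+4=24
R0=5+1=6
CMP R0, 7  (cmp 6,7)
JNZ again: taken
R2=M[24]=-4
R3=2^(-4)=-2
R6=24+4=28
R0=6+1=7
CMP R0, 7  (cmp 7,7)
JNZ again: not taken
R3=(-2)+10=8
STORE R3, [12] → M[12]=8
halt.

8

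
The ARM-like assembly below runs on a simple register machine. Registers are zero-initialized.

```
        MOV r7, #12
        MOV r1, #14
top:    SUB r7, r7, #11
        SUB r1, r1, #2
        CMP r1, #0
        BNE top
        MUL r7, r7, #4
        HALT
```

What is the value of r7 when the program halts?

-260

after MOV r7, #12: r7=12
after MOV r1, #14: r1=14
after SUB r7, r7, #11: r7=12-11=1
after SUB r1, r1, #2: r1=14-2=12
CMP r1, #0  (cmp 12,0)
BNE top: taken
after SUB r7, r7, #11: r7=1-11=-10
after SUB r1, r1, #2: r1=12-2=10
CMP r1, #0  (cmp 10,0)
BNE top: taken
after SUB r7, r7, #11: r7=(-10)-11=-21
after SUB r1, r1, #2: r1=10-2=8
CMP r1, #0  (cmp 8,0)
BNE top: taken
after SUB r7, r7, #11: r7=(-21)-11=-32
after SUB r1, r1, #2: r1=8-2=6
CMP r1, #0  (cmp 6,0)
BNE top: taken
after SUB r7, r7, #11: r7=(-32)-11=-43
after SUB r1, r1, #2: r1=6-2=4
CMP r1, #0  (cmp 4,0)
BNE top: taken
after SUB r7, r7, #11: r7=(-43)-11=-54
after SUB r1, r1, #2: r1=4-2=2
CMP r1, #0  (cmp 2,0)
BNE top: taken
after SUB r7, r7, #11: r7=(-54)-11=-65
after SUB r1, r1, #2: r1=2-2=0
CMP r1, #0  (cmp 0,0)
BNE top: not taken
after MUL r7, r7, #4: r7=(-65)*4=-260
halt.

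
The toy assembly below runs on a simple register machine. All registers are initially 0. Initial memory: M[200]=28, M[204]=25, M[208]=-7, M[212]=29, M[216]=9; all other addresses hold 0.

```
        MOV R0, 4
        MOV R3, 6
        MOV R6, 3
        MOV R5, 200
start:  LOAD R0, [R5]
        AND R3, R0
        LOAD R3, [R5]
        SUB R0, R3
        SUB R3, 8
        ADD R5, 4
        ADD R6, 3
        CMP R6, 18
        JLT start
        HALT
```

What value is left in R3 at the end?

R0=4
R3=6
R6=3
R5=200
R0=M[200]=28
R3=6&28=4
R3=M[200]=28
R0=28-28=0
R3=28-8=20
R5=200+4=204
R6=3+3=6
CMP R6, 18  (cmp 6,18)
JLT start: taken
R0=M[204]=25
R3=20&25=16
R3=M[204]=25
R0=25-25=0
R3=25-8=17
R5=204+4=208
R6=6+3=9
CMP R6, 18  (cmp 9,18)
JLT start: taken
R0=M[208]=-7
R3=17&(-7)=17
R3=M[208]=-7
R0=(-7)-(-7)=0
R3=(-7)-8=-15
R5=208+4=212
R6=9+3=12
CMP R6, 18  (cmp 12,18)
JLT start: taken
R0=M[212]=29
R3=(-15)&29=17
R3=M[212]=29
R0=29-29=0
R3=29-8=21
R5=212+4=216
R6=12+3=15
CMP R6, 18  (cmp 15,18)
JLT start: taken
R0=M[216]=9
R3=21&9=1
R3=M[216]=9
R0=9-9=0
R3=9-8=1
R5=216+4=220
R6=15+3=18
CMP R6, 18  (cmp 18,18)
JLT start: not taken
halt.

1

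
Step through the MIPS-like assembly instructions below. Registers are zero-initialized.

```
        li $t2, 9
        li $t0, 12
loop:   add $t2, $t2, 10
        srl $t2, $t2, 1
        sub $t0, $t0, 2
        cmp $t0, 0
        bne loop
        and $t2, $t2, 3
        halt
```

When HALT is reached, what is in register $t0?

0

after li $t2, 9: $t2=9
after li $t0, 12: $t0=12
after add $t2, $t2, 10: $t2=9+10=19
after srl $t2, $t2, 1: $t2=19>>1=9
after sub $t0, $t0, 2: $t0=12-2=10
cmp $t0, 0  (cmp 10,0)
bne loop: taken
after add $t2, $t2, 10: $t2=9+10=19
after srl $t2, $t2, 1: $t2=19>>1=9
after sub $t0, $t0, 2: $t0=10-2=8
cmp $t0, 0  (cmp 8,0)
bne loop: taken
after add $t2, $t2, 10: $t2=9+10=19
after srl $t2, $t2, 1: $t2=19>>1=9
after sub $t0, $t0, 2: $t0=8-2=6
cmp $t0, 0  (cmp 6,0)
bne loop: taken
after add $t2, $t2, 10: $t2=9+10=19
after srl $t2, $t2, 1: $t2=19>>1=9
after sub $t0, $t0, 2: $t0=6-2=4
cmp $t0, 0  (cmp 4,0)
bne loop: taken
after add $t2, $t2, 10: $t2=9+10=19
after srl $t2, $t2, 1: $t2=19>>1=9
after sub $t0, $t0, 2: $t0=4-2=2
cmp $t0, 0  (cmp 2,0)
bne loop: taken
after add $t2, $t2, 10: $t2=9+10=19
after srl $t2, $t2, 1: $t2=19>>1=9
after sub $t0, $t0, 2: $t0=2-2=0
cmp $t0, 0  (cmp 0,0)
bne loop: not taken
after and $t2, $t2, 3: $t2=9&3=1
halt.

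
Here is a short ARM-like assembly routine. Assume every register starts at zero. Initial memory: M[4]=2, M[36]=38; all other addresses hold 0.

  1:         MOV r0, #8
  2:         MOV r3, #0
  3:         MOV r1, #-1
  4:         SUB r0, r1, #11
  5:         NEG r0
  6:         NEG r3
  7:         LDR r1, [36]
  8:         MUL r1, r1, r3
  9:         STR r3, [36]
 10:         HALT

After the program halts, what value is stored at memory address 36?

0

MOV r0, #8 → r0=8
MOV r3, #0 → r3=0
MOV r1, #-1 → r1=-1
SUB r0, r1, #11 → r0=(-1)-11=-12
NEG r0 → r0=-(-12)=12
NEG r3 → r3=-(0)=0
LDR r1, [36] → r1=M[36]=38
MUL r1, r1, r3 → r1=38*0=0
STR r3, [36] → M[36]=0
halt.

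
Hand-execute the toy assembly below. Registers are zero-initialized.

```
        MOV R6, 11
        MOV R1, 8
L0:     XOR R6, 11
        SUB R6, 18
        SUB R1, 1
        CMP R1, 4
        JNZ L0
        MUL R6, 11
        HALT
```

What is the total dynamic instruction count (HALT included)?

after MOV R6, 11: R6=11
after MOV R1, 8: R1=8
after XOR R6, 11: R6=11^11=0
after SUB R6, 18: R6=0-18=-18
after SUB R1, 1: R1=8-1=7
CMP R1, 4  (cmp 7,4)
JNZ L0: taken
after XOR R6, 11: R6=(-18)^11=-27
after SUB R6, 18: R6=(-27)-18=-45
after SUB R1, 1: R1=7-1=6
CMP R1, 4  (cmp 6,4)
JNZ L0: taken
after XOR R6, 11: R6=(-45)^11=-40
after SUB R6, 18: R6=(-40)-18=-58
after SUB R1, 1: R1=6-1=5
CMP R1, 4  (cmp 5,4)
JNZ L0: taken
after XOR R6, 11: R6=(-58)^11=-51
after SUB R6, 18: R6=(-51)-18=-69
after SUB R1, 1: R1=5-1=4
CMP R1, 4  (cmp 4,4)
JNZ L0: not taken
after MUL R6, 11: R6=(-69)*11=-759
halt.
Total executed instructions: 24.

24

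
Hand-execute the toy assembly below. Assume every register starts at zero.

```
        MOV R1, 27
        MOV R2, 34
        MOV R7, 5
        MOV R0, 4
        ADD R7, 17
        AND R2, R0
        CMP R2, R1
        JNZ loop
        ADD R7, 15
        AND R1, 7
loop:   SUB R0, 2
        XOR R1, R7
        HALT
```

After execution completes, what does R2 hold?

R1=27
R2=34
R7=5
R0=4
R7=5+17=22
R2=34&4=0
CMP R2, R1  (cmp 0,27)
JNZ loop: taken
R0=4-2=2
R1=27^22=13
halt.

0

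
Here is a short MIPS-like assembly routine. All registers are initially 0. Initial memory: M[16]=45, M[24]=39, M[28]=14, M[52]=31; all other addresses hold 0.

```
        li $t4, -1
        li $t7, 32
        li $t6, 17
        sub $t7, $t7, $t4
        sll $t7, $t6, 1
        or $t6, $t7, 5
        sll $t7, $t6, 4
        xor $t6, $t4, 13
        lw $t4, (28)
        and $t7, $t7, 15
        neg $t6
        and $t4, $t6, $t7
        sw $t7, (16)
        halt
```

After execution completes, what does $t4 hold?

$t4=-1
$t7=32
$t6=17
$t7=32-(-1)=33
$t7=17<<1=34
$t6=34|5=39
$t7=39<<4=624
$t6=(-1)^13=-14
$t4=M[28]=14
$t7=624&15=0
$t6=-(-14)=14
$t4=14&0=0
sw $t7, (16) → M[16]=0
halt.

0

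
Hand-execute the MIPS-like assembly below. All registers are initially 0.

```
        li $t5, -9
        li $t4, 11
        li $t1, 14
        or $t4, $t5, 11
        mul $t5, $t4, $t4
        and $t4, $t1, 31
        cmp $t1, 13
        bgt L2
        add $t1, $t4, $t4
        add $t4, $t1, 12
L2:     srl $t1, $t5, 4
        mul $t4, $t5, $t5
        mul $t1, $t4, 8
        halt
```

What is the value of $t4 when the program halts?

1

li $t5, -9 → $t5=-9
li $t4, 11 → $t4=11
li $t1, 14 → $t1=14
or $t4, $t5, 11 → $t4=(-9)|11=-1
mul $t5, $t4, $t4 → $t5=(-1)*(-1)=1
and $t4, $t1, 31 → $t4=14&31=14
cmp $t1, 13  (cmp 14,13)
bgt L2: taken
srl $t1, $t5, 4 → $t1=1>>4=0
mul $t4, $t5, $t5 → $t4=1*1=1
mul $t1, $t4, 8 → $t1=1*8=8
halt.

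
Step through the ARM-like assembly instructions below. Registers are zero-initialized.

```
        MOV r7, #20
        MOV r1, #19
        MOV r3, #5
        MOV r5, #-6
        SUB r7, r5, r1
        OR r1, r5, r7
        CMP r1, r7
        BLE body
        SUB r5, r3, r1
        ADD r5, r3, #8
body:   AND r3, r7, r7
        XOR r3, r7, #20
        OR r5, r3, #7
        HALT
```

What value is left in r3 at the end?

-13

MOV r7, #20 → r7=20
MOV r1, #19 → r1=19
MOV r3, #5 → r3=5
MOV r5, #-6 → r5=-6
SUB r7, r5, r1 → r7=(-6)-19=-25
OR r1, r5, r7 → r1=(-6)|(-25)=-1
CMP r1, r7  (cmp -1,-25)
BLE body: not taken
SUB r5, r3, r1 → r5=5-(-1)=6
ADD r5, r3, #8 → r5=5+8=13
AND r3, r7, r7 → r3=(-25)&(-25)=-25
XOR r3, r7, #20 → r3=(-25)^20=-13
OR r5, r3, #7 → r5=(-13)|7=-9
halt.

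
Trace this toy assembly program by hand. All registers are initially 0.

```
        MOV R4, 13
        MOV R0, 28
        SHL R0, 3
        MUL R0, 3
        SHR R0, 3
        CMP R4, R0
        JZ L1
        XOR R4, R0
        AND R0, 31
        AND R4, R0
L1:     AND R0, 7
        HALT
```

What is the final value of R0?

4

after MOV R4, 13: R4=13
after MOV R0, 28: R0=28
after SHL R0, 3: R0=28<<3=224
after MUL R0, 3: R0=224*3=672
after SHR R0, 3: R0=672>>3=84
CMP R4, R0  (cmp 13,84)
JZ L1: not taken
after XOR R4, R0: R4=13^84=89
after AND R0, 31: R0=84&31=20
after AND R4, R0: R4=89&20=16
after AND R0, 7: R0=20&7=4
halt.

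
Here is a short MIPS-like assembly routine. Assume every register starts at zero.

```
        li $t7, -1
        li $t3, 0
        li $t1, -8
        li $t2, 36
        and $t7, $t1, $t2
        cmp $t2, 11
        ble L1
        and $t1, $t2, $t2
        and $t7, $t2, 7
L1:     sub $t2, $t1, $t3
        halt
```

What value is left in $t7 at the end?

after li $t7, -1: $t7=-1
after li $t3, 0: $t3=0
after li $t1, -8: $t1=-8
after li $t2, 36: $t2=36
after and $t7, $t1, $t2: $t7=(-8)&36=32
cmp $t2, 11  (cmp 36,11)
ble L1: not taken
after and $t1, $t2, $t2: $t1=36&36=36
after and $t7, $t2, 7: $t7=36&7=4
after sub $t2, $t1, $t3: $t2=36-0=36
halt.

4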